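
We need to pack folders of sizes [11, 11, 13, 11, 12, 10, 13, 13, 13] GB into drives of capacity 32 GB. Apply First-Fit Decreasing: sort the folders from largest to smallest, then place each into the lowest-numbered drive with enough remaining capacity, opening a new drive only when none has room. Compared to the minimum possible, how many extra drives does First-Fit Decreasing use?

First-Fit Decreasing: [13,13] [13,13] [12,11] [11,11,10] → 4 drives.
Total size 107 GB; any packing needs at least ⌈107/32⌉ = 4 drives.
So 4 is already optimal.

0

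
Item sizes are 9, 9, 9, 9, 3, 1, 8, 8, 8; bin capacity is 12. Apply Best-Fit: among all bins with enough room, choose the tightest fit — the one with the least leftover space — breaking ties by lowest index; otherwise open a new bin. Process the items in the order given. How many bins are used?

7 bins

bin 1: place 9, 3 left
bin 2: place 9, 3 left
bin 3: place 9, 3 left
bin 4: place 9, 3 left
bin 1: place 3, 0 left
bin 2: place 1, 2 left
bin 5: place 8, 4 left
bin 6: place 8, 4 left
bin 7: place 8, 4 left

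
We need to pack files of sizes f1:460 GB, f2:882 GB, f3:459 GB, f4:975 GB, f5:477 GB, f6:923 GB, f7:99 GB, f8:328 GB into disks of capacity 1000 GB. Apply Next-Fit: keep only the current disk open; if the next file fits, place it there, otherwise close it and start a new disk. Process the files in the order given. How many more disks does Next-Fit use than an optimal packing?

2

Next-Fit: [460] [882] [459] [975] [477] [923] [99,328] → 7 disks.
Total size 4603 GB; any packing needs at least ⌈4603/1000⌉ = 5 disks.
An optimal packing achieves that bound: [975] [923] [882,99] [477,460] [459,328] → 5 disks.
Excess: 7 − 5 = 2.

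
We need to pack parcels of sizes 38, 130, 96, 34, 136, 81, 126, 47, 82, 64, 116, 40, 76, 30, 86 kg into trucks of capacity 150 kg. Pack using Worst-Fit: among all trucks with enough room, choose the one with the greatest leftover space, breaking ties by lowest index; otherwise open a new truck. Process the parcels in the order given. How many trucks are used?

Put 38 kg in truck 1; 112 kg remain.
Put 130 kg in truck 2; 20 kg remain.
Put 96 kg in truck 1; 16 kg remain.
Put 34 kg in truck 3; 116 kg remain.
Put 136 kg in truck 4; 14 kg remain.
Put 81 kg in truck 3; 35 kg remain.
Put 126 kg in truck 5; 24 kg remain.
Put 47 kg in truck 6; 103 kg remain.
Put 82 kg in truck 6; 21 kg remain.
Put 64 kg in truck 7; 86 kg remain.
Put 116 kg in truck 8; 34 kg remain.
Put 40 kg in truck 7; 46 kg remain.
Put 76 kg in truck 9; 74 kg remain.
Put 30 kg in truck 9; 44 kg remain.
Put 86 kg in truck 10; 64 kg remain.
Final trucks: [38,96] [130] [34,81] [136] [126] [47,82] [64,40] [116] [76,30] [86].

10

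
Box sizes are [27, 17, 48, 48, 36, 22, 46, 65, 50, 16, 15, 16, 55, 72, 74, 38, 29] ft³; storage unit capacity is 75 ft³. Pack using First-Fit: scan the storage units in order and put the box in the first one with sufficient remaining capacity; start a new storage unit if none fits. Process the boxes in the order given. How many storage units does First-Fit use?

storage unit 1: place 27 ft³, 48 ft³ left
storage unit 1: place 17 ft³, 31 ft³ left
storage unit 2: place 48 ft³, 27 ft³ left
storage unit 3: place 48 ft³, 27 ft³ left
storage unit 4: place 36 ft³, 39 ft³ left
storage unit 1: place 22 ft³, 9 ft³ left
storage unit 5: place 46 ft³, 29 ft³ left
storage unit 6: place 65 ft³, 10 ft³ left
storage unit 7: place 50 ft³, 25 ft³ left
storage unit 2: place 16 ft³, 11 ft³ left
storage unit 3: place 15 ft³, 12 ft³ left
storage unit 4: place 16 ft³, 23 ft³ left
storage unit 8: place 55 ft³, 20 ft³ left
storage unit 9: place 72 ft³, 3 ft³ left
storage unit 10: place 74 ft³, 1 ft³ left
storage unit 11: place 38 ft³, 37 ft³ left
storage unit 5: place 29 ft³, 0 ft³ left

11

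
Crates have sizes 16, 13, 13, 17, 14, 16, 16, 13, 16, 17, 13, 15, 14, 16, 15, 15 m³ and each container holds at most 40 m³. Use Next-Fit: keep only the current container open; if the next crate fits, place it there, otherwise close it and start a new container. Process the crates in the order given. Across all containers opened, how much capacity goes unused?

81

16 m³ → container 1 (remaining 24 m³)
13 m³ → container 1 (remaining 11 m³)
13 m³ → container 2 (remaining 27 m³)
17 m³ → container 2 (remaining 10 m³)
14 m³ → container 3 (remaining 26 m³)
16 m³ → container 3 (remaining 10 m³)
16 m³ → container 4 (remaining 24 m³)
13 m³ → container 4 (remaining 11 m³)
16 m³ → container 5 (remaining 24 m³)
17 m³ → container 5 (remaining 7 m³)
13 m³ → container 6 (remaining 27 m³)
15 m³ → container 6 (remaining 12 m³)
14 m³ → container 7 (remaining 26 m³)
16 m³ → container 7 (remaining 10 m³)
15 m³ → container 8 (remaining 25 m³)
15 m³ → container 8 (remaining 10 m³)
8 containers × 40 m³ = 320 m³; used 239 m³; unused 81 m³.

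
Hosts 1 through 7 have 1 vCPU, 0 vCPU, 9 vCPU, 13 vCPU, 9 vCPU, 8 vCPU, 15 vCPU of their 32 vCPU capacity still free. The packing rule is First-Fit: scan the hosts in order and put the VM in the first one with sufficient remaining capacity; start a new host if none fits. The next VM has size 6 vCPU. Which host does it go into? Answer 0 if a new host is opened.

Hosts with room: host 3 (9 vCPU), host 4 (13 vCPU), host 5 (9 vCPU), host 6 (8 vCPU), host 7 (15 vCPU).
The first with room is host 3.

3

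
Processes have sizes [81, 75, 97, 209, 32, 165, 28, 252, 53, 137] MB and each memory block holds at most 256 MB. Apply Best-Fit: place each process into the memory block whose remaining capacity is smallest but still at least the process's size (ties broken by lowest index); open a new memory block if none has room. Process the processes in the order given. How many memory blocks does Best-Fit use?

81 MB → memory block 1 (remaining 175 MB)
75 MB → memory block 1 (remaining 100 MB)
97 MB → memory block 1 (remaining 3 MB)
209 MB → memory block 2 (remaining 47 MB)
32 MB → memory block 2 (remaining 15 MB)
165 MB → memory block 3 (remaining 91 MB)
28 MB → memory block 3 (remaining 63 MB)
252 MB → memory block 4 (remaining 4 MB)
53 MB → memory block 3 (remaining 10 MB)
137 MB → memory block 5 (remaining 119 MB)
Final memory blocks: [81,75,97] [209,32] [165,28,53] [252] [137].

5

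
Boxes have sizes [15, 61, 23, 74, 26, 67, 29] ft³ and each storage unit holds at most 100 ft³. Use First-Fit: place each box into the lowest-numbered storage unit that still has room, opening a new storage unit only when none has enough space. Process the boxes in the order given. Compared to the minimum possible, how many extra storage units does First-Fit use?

0

First-Fit: [15,61,23] [74,26] [67,29] → 3 storage units.
Total size 295 ft³; any packing needs at least ⌈295/100⌉ = 3 storage units.
So 3 is already optimal.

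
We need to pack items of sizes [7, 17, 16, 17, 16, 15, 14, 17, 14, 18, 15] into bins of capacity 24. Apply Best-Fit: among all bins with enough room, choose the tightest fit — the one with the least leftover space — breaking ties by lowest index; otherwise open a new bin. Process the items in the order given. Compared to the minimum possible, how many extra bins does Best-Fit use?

0

Best-Fit: [7,17] [16] [17] [16] [15] [14] [17] [14] [18] [15] → 10 bins.
10 items exceed 12 (half the capacity), and no two of those can share a bin, so at least 10 bins are needed.
So 10 is already optimal.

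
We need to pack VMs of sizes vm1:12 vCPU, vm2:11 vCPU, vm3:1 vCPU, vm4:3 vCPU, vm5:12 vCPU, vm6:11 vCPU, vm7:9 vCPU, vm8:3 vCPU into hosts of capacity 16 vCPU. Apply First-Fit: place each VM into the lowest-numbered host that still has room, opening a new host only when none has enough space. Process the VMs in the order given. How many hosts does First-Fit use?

vm1 (12 vCPU) → host 1 (remaining 4 vCPU)
vm2 (11 vCPU) → host 2 (remaining 5 vCPU)
vm3 (1 vCPU) → host 1 (remaining 3 vCPU)
vm4 (3 vCPU) → host 1 (remaining 0 vCPU)
vm5 (12 vCPU) → host 3 (remaining 4 vCPU)
vm6 (11 vCPU) → host 4 (remaining 5 vCPU)
vm7 (9 vCPU) → host 5 (remaining 7 vCPU)
vm8 (3 vCPU) → host 2 (remaining 2 vCPU)

5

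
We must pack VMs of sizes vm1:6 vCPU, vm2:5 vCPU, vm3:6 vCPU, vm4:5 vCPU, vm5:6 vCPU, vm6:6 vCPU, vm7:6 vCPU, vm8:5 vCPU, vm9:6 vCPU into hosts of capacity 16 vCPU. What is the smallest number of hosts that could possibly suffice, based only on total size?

4 hosts

Total size = 6 + 5 + 6 + 5 + 6 + 6 + 6 + 5 + 6 = 51 vCPU.
⌈51 / 16⌉ = 4.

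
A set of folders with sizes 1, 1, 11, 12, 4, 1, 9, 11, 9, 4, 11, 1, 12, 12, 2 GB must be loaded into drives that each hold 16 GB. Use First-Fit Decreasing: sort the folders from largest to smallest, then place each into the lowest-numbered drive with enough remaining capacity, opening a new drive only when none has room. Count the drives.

Sorted descending: 12, 12, 12, 11, 11, 11, 9, 9, 4, 4, 2, 1, 1, 1, 1.
Put 12 GB in drive 1; 4 GB remain.
Put 12 GB in drive 2; 4 GB remain.
Put 12 GB in drive 3; 4 GB remain.
Put 11 GB in drive 4; 5 GB remain.
Put 11 GB in drive 5; 5 GB remain.
Put 11 GB in drive 6; 5 GB remain.
Put 9 GB in drive 7; 7 GB remain.
Put 9 GB in drive 8; 7 GB remain.
Put 4 GB in drive 1; 0 GB remain.
Put 4 GB in drive 2; 0 GB remain.
Put 2 GB in drive 3; 2 GB remain.
Put 1 GB in drive 3; 1 GB remain.
Put 1 GB in drive 3; 0 GB remain.
Put 1 GB in drive 4; 4 GB remain.
Put 1 GB in drive 4; 3 GB remain.
Final drives: [12,4] [12,4] [12,2,1,1] [11,1,1] [11] [11] [9] [9].

8 drives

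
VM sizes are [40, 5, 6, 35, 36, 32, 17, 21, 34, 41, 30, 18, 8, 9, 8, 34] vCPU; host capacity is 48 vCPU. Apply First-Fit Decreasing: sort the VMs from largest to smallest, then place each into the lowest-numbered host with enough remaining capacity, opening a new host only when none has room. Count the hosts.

9

Sorted descending: 41, 40, 36, 35, 34, 34, 32, 30, 21, 18, 17, 9, 8, 8, 6, 5.
host 1: place 41 vCPU, 7 vCPU left
host 2: place 40 vCPU, 8 vCPU left
host 3: place 36 vCPU, 12 vCPU left
host 4: place 35 vCPU, 13 vCPU left
host 5: place 34 vCPU, 14 vCPU left
host 6: place 34 vCPU, 14 vCPU left
host 7: place 32 vCPU, 16 vCPU left
host 8: place 30 vCPU, 18 vCPU left
host 9: place 21 vCPU, 27 vCPU left
host 8: place 18 vCPU, 0 vCPU left
host 9: place 17 vCPU, 10 vCPU left
host 3: place 9 vCPU, 3 vCPU left
host 2: place 8 vCPU, 0 vCPU left
host 4: place 8 vCPU, 5 vCPU left
host 1: place 6 vCPU, 1 vCPU left
host 4: place 5 vCPU, 0 vCPU left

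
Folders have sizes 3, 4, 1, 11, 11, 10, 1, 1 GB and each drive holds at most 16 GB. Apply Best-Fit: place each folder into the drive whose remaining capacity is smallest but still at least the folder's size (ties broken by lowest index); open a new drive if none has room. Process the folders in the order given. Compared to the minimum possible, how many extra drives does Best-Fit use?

1

Best-Fit: [3,4,1] [11,1,1] [11] [10] → 4 drives.
Total size 42 GB; any packing needs at least ⌈42/16⌉ = 3 drives.
An optimal packing achieves that bound: [11,4,1] [11,3,1,1] [10] → 3 drives.
Excess: 4 − 3 = 1.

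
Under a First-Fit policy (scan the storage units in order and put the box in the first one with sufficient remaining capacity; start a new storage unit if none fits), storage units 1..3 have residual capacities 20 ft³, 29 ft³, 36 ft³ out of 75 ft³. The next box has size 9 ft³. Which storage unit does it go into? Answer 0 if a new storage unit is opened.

1

Storage units with room: storage unit 1 (20 ft³), storage unit 2 (29 ft³), storage unit 3 (36 ft³).
The first with room is storage unit 1.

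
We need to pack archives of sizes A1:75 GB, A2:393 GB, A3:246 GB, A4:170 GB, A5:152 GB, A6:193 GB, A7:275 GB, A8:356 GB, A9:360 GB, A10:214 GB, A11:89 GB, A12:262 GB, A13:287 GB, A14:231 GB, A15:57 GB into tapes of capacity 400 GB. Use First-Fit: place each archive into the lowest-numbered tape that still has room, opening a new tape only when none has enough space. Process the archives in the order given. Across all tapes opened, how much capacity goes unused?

1040

A1 (75 GB) → tape 1 (remaining 325 GB)
A2 (393 GB) → tape 2 (remaining 7 GB)
A3 (246 GB) → tape 1 (remaining 79 GB)
A4 (170 GB) → tape 3 (remaining 230 GB)
A5 (152 GB) → tape 3 (remaining 78 GB)
A6 (193 GB) → tape 4 (remaining 207 GB)
A7 (275 GB) → tape 5 (remaining 125 GB)
A8 (356 GB) → tape 6 (remaining 44 GB)
A9 (360 GB) → tape 7 (remaining 40 GB)
A10 (214 GB) → tape 8 (remaining 186 GB)
A11 (89 GB) → tape 4 (remaining 118 GB)
A12 (262 GB) → tape 9 (remaining 138 GB)
A13 (287 GB) → tape 10 (remaining 113 GB)
A14 (231 GB) → tape 11 (remaining 169 GB)
A15 (57 GB) → tape 1 (remaining 22 GB)
11 tapes × 400 GB = 4400 GB; used 3360 GB; unused 1040 GB.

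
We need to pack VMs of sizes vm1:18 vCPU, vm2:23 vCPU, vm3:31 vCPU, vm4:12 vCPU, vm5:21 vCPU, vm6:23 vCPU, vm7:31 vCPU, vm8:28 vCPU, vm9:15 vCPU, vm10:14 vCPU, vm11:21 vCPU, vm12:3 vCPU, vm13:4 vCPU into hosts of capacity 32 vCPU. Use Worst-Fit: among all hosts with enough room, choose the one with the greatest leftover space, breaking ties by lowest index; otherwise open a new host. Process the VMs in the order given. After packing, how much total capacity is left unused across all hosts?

44

Put vm1 (18 vCPU) in host 1; 14 vCPU remain.
Put vm2 (23 vCPU) in host 2; 9 vCPU remain.
Put vm3 (31 vCPU) in host 3; 1 vCPU remain.
Put vm4 (12 vCPU) in host 1; 2 vCPU remain.
Put vm5 (21 vCPU) in host 4; 11 vCPU remain.
Put vm6 (23 vCPU) in host 5; 9 vCPU remain.
Put vm7 (31 vCPU) in host 6; 1 vCPU remain.
Put vm8 (28 vCPU) in host 7; 4 vCPU remain.
Put vm9 (15 vCPU) in host 8; 17 vCPU remain.
Put vm10 (14 vCPU) in host 8; 3 vCPU remain.
Put vm11 (21 vCPU) in host 9; 11 vCPU remain.
Put vm12 (3 vCPU) in host 4; 8 vCPU remain.
Put vm13 (4 vCPU) in host 9; 7 vCPU remain.
9 hosts × 32 vCPU = 288 vCPU; used 244 vCPU; unused 44 vCPU.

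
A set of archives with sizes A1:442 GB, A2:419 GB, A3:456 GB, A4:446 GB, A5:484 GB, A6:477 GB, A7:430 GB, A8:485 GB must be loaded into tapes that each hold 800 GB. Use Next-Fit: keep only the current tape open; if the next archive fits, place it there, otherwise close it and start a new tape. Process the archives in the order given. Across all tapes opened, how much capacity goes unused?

Put A1 (442 GB) in tape 1; 358 GB remain.
Put A2 (419 GB) in tape 2; 381 GB remain.
Put A3 (456 GB) in tape 3; 344 GB remain.
Put A4 (446 GB) in tape 4; 354 GB remain.
Put A5 (484 GB) in tape 5; 316 GB remain.
Put A6 (477 GB) in tape 6; 323 GB remain.
Put A7 (430 GB) in tape 7; 370 GB remain.
Put A8 (485 GB) in tape 8; 315 GB remain.
8 tapes × 800 GB = 6400 GB; used 3639 GB; unused 2761 GB.

2761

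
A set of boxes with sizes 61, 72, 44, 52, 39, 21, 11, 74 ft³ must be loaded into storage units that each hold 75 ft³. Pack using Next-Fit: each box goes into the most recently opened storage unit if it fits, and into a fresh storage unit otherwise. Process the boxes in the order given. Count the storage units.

6 storage units

storage unit 1: place 61 ft³, 14 ft³ left
storage unit 2: place 72 ft³, 3 ft³ left
storage unit 3: place 44 ft³, 31 ft³ left
storage unit 4: place 52 ft³, 23 ft³ left
storage unit 5: place 39 ft³, 36 ft³ left
storage unit 5: place 21 ft³, 15 ft³ left
storage unit 5: place 11 ft³, 4 ft³ left
storage unit 6: place 74 ft³, 1 ft³ left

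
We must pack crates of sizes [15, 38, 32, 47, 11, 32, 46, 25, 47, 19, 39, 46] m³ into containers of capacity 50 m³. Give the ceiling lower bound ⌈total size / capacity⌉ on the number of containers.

Total size = 15 + 38 + 32 + 47 + 11 + 32 + 46 + 25 + 47 + 19 + 39 + 46 = 397 m³.
⌈397 / 50⌉ = 8.

8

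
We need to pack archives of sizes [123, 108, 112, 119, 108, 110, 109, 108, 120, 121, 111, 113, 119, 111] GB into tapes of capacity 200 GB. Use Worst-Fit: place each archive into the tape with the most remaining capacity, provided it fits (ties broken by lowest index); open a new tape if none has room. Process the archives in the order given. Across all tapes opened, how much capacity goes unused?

Put 123 GB in tape 1; 77 GB remain.
Put 108 GB in tape 2; 92 GB remain.
Put 112 GB in tape 3; 88 GB remain.
Put 119 GB in tape 4; 81 GB remain.
Put 108 GB in tape 5; 92 GB remain.
Put 110 GB in tape 6; 90 GB remain.
Put 109 GB in tape 7; 91 GB remain.
Put 108 GB in tape 8; 92 GB remain.
Put 120 GB in tape 9; 80 GB remain.
Put 121 GB in tape 10; 79 GB remain.
Put 111 GB in tape 11; 89 GB remain.
Put 113 GB in tape 12; 87 GB remain.
Put 119 GB in tape 13; 81 GB remain.
Put 111 GB in tape 14; 89 GB remain.
14 tapes × 200 GB = 2800 GB; used 1592 GB; unused 1208 GB.

1208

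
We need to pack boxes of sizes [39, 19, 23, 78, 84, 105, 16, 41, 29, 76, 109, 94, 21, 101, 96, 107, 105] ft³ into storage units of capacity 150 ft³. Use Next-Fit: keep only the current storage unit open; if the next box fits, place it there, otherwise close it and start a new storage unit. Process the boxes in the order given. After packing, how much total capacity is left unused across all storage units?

39 ft³ → storage unit 1 (remaining 111 ft³)
19 ft³ → storage unit 1 (remaining 92 ft³)
23 ft³ → storage unit 1 (remaining 69 ft³)
78 ft³ → storage unit 2 (remaining 72 ft³)
84 ft³ → storage unit 3 (remaining 66 ft³)
105 ft³ → storage unit 4 (remaining 45 ft³)
16 ft³ → storage unit 4 (remaining 29 ft³)
41 ft³ → storage unit 5 (remaining 109 ft³)
29 ft³ → storage unit 5 (remaining 80 ft³)
76 ft³ → storage unit 5 (remaining 4 ft³)
109 ft³ → storage unit 6 (remaining 41 ft³)
94 ft³ → storage unit 7 (remaining 56 ft³)
21 ft³ → storage unit 7 (remaining 35 ft³)
101 ft³ → storage unit 8 (remaining 49 ft³)
96 ft³ → storage unit 9 (remaining 54 ft³)
107 ft³ → storage unit 10 (remaining 43 ft³)
105 ft³ → storage unit 11 (remaining 45 ft³)
11 storage units × 150 ft³ = 1650 ft³; used 1143 ft³; unused 507 ft³.

507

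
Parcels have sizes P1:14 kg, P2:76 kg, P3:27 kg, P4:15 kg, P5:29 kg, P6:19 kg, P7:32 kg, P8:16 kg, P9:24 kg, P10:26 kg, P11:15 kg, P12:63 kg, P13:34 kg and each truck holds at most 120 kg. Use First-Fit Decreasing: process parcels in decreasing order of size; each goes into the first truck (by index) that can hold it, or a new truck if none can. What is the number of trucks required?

Sorted descending: 76, 63, 34, 32, 29, 27, 26, 24, 19, 16, 15, 15, 14.
76 kg → truck 1 (remaining 44 kg)
63 kg → truck 2 (remaining 57 kg)
34 kg → truck 1 (remaining 10 kg)
32 kg → truck 2 (remaining 25 kg)
29 kg → truck 3 (remaining 91 kg)
27 kg → truck 3 (remaining 64 kg)
26 kg → truck 3 (remaining 38 kg)
24 kg → truck 2 (remaining 1 kg)
19 kg → truck 3 (remaining 19 kg)
16 kg → truck 3 (remaining 3 kg)
15 kg → truck 4 (remaining 105 kg)
15 kg → truck 4 (remaining 90 kg)
14 kg → truck 4 (remaining 76 kg)

4 trucks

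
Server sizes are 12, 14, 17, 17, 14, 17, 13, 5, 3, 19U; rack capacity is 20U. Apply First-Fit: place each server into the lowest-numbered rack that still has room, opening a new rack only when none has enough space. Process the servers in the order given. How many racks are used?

8

Put 12U in rack 1; 8U remain.
Put 14U in rack 2; 6U remain.
Put 17U in rack 3; 3U remain.
Put 17U in rack 4; 3U remain.
Put 14U in rack 5; 6U remain.
Put 17U in rack 6; 3U remain.
Put 13U in rack 7; 7U remain.
Put 5U in rack 1; 3U remain.
Put 3U in rack 1; 0U remain.
Put 19U in rack 8; 1U remain.
Final racks: [12,5,3] [14] [17] [17] [14] [17] [13] [19].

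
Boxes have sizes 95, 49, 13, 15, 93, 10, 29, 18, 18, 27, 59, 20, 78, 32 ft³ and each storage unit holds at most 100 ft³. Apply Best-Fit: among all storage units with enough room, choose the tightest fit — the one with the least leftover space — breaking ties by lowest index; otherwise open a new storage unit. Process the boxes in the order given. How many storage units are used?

storage unit 1: place 95 ft³, 5 ft³ left
storage unit 2: place 49 ft³, 51 ft³ left
storage unit 2: place 13 ft³, 38 ft³ left
storage unit 2: place 15 ft³, 23 ft³ left
storage unit 3: place 93 ft³, 7 ft³ left
storage unit 2: place 10 ft³, 13 ft³ left
storage unit 4: place 29 ft³, 71 ft³ left
storage unit 4: place 18 ft³, 53 ft³ left
storage unit 4: place 18 ft³, 35 ft³ left
storage unit 4: place 27 ft³, 8 ft³ left
storage unit 5: place 59 ft³, 41 ft³ left
storage unit 5: place 20 ft³, 21 ft³ left
storage unit 6: place 78 ft³, 22 ft³ left
storage unit 7: place 32 ft³, 68 ft³ left
Final storage units: [95] [49,13,15,10] [93] [29,18,18,27] [59,20] [78] [32].

7 storage units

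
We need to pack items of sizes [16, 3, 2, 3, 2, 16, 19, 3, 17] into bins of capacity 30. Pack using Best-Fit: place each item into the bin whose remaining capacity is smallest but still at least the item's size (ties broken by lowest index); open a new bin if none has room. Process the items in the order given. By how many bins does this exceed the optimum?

0

Best-Fit: [16,3,2,3,2,3] [16] [19] [17] → 4 bins.
4 items exceed 15 (half the capacity), and no two of those can share a bin, so at least 4 bins are needed.
So 4 is already optimal.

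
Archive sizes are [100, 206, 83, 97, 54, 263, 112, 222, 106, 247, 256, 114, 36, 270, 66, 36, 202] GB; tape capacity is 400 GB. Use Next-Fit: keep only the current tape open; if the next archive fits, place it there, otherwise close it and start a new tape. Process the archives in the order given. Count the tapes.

8

Put 100 GB in tape 1; 300 GB remain.
Put 206 GB in tape 1; 94 GB remain.
Put 83 GB in tape 1; 11 GB remain.
Put 97 GB in tape 2; 303 GB remain.
Put 54 GB in tape 2; 249 GB remain.
Put 263 GB in tape 3; 137 GB remain.
Put 112 GB in tape 3; 25 GB remain.
Put 222 GB in tape 4; 178 GB remain.
Put 106 GB in tape 4; 72 GB remain.
Put 247 GB in tape 5; 153 GB remain.
Put 256 GB in tape 6; 144 GB remain.
Put 114 GB in tape 6; 30 GB remain.
Put 36 GB in tape 7; 364 GB remain.
Put 270 GB in tape 7; 94 GB remain.
Put 66 GB in tape 7; 28 GB remain.
Put 36 GB in tape 8; 364 GB remain.
Put 202 GB in tape 8; 162 GB remain.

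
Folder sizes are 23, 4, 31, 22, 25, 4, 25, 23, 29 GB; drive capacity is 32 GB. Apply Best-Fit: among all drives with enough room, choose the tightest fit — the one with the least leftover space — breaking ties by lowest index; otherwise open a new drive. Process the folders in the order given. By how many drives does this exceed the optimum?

Best-Fit: [23,4,4] [31] [22] [25] [25] [23] [29] → 7 drives.
7 folders exceed 16 GB (half the capacity), and no two of those can share a drive, so at least 7 drives are needed.
So 7 is already optimal.

0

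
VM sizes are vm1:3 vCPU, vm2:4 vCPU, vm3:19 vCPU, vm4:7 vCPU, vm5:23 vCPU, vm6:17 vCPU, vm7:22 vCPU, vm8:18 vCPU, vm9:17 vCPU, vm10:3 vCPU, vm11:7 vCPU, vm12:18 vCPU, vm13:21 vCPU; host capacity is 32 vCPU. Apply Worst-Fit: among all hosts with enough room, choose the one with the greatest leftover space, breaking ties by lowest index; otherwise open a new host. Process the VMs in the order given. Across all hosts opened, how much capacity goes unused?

host 1: place vm1 (3 vCPU), 29 vCPU left
host 1: place vm2 (4 vCPU), 25 vCPU left
host 1: place vm3 (19 vCPU), 6 vCPU left
host 2: place vm4 (7 vCPU), 25 vCPU left
host 2: place vm5 (23 vCPU), 2 vCPU left
host 3: place vm6 (17 vCPU), 15 vCPU left
host 4: place vm7 (22 vCPU), 10 vCPU left
host 5: place vm8 (18 vCPU), 14 vCPU left
host 6: place vm9 (17 vCPU), 15 vCPU left
host 3: place vm10 (3 vCPU), 12 vCPU left
host 6: place vm11 (7 vCPU), 8 vCPU left
host 7: place vm12 (18 vCPU), 14 vCPU left
host 8: place vm13 (21 vCPU), 11 vCPU left
8 hosts × 32 vCPU = 256 vCPU; used 179 vCPU; unused 77 vCPU.

77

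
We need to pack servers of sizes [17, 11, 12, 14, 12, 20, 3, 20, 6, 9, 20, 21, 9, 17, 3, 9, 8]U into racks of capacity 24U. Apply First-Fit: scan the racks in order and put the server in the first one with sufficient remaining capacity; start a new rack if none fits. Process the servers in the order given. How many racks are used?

11

rack 1: place 17U, 7U left
rack 2: place 11U, 13U left
rack 2: place 12U, 1U left
rack 3: place 14U, 10U left
rack 4: place 12U, 12U left
rack 5: place 20U, 4U left
rack 1: place 3U, 4U left
rack 6: place 20U, 4U left
rack 3: place 6U, 4U left
rack 4: place 9U, 3U left
rack 7: place 20U, 4U left
rack 8: place 21U, 3U left
rack 9: place 9U, 15U left
rack 10: place 17U, 7U left
rack 1: place 3U, 1U left
rack 9: place 9U, 6U left
rack 11: place 8U, 16U left
Final racks: [17,3,3] [11,12] [14,6] [12,9] [20] [20] [20] [21] [9,9] [17] [8].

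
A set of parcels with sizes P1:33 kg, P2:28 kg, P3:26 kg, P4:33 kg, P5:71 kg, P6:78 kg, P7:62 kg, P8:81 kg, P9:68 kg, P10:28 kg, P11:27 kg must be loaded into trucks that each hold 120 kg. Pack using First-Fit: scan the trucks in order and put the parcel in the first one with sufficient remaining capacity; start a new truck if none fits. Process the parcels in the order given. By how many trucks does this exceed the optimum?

First-Fit: [33,28,26,33] [71,28] [78,27] [62] [81] [68] → 6 trucks.
Total size 535 kg; any packing needs at least ⌈535/120⌉ = 5 trucks.
An optimal packing achieves that bound: [81,33] [78,33] [71,28] [68,28] [62,27,26] → 5 trucks.
Excess: 6 − 5 = 1.

1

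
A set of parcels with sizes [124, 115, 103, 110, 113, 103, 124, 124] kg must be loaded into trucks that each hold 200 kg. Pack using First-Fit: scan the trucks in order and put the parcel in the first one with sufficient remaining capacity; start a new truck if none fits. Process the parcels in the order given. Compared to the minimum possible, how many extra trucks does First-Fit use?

0

First-Fit: [124] [115] [103] [110] [113] [103] [124] [124] → 8 trucks.
8 parcels exceed 100 kg (half the capacity), and no two of those can share a truck, so at least 8 trucks are needed.
So 8 is already optimal.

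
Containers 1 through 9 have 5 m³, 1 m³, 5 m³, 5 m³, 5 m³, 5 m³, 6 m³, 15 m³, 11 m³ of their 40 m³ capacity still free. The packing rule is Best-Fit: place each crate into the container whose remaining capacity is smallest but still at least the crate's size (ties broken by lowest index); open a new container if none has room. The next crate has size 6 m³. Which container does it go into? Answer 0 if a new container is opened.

Containers with room: container 7 (6 m³), container 8 (15 m³), container 9 (11 m³).
Tightest fit is container 7 with 6 m³ free.

7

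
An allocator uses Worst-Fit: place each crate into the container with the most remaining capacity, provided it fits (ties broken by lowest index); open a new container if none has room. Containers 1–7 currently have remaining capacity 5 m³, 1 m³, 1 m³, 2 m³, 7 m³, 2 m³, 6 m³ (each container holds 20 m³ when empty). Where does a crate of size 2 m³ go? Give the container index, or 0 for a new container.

Containers with room: container 1 (5 m³), container 4 (2 m³), container 5 (7 m³), container 6 (2 m³), container 7 (6 m³).
Most room is container 5 with 7 m³ free.

5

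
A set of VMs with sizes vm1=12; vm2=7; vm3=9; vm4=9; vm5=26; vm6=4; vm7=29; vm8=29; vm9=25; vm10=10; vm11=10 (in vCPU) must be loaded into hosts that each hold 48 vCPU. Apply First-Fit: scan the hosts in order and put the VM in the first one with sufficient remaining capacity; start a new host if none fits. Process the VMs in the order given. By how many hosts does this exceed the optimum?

First-Fit: [12,7,9,9,4] [26,10,10] [29] [29] [25] → 5 hosts.
Total size 170 vCPU; any packing needs at least ⌈170/48⌉ = 4 hosts.
An optimal packing achieves that bound: [29,12,7] [29,10,9] [26,10,9] [25,4] → 4 hosts.
Excess: 5 − 4 = 1.

1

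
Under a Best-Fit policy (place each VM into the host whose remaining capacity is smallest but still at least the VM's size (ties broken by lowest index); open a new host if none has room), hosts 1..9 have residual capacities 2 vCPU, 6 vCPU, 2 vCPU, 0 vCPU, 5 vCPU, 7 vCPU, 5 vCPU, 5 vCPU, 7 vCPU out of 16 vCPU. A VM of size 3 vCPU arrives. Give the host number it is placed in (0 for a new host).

Hosts with room: host 2 (6 vCPU), host 5 (5 vCPU), host 6 (7 vCPU), host 7 (5 vCPU), host 8 (5 vCPU), host 9 (7 vCPU).
Tightest fit is host 5 with 5 vCPU free.

5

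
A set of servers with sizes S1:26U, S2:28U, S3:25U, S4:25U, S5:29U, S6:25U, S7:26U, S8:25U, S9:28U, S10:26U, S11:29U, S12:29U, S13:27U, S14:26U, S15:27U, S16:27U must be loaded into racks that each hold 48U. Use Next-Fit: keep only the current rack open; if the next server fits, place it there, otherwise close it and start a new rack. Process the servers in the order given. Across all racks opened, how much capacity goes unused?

340

S1 (26U) → rack 1 (remaining 22U)
S2 (28U) → rack 2 (remaining 20U)
S3 (25U) → rack 3 (remaining 23U)
S4 (25U) → rack 4 (remaining 23U)
S5 (29U) → rack 5 (remaining 19U)
S6 (25U) → rack 6 (remaining 23U)
S7 (26U) → rack 7 (remaining 22U)
S8 (25U) → rack 8 (remaining 23U)
S9 (28U) → rack 9 (remaining 20U)
S10 (26U) → rack 10 (remaining 22U)
S11 (29U) → rack 11 (remaining 19U)
S12 (29U) → rack 12 (remaining 19U)
S13 (27U) → rack 13 (remaining 21U)
S14 (26U) → rack 14 (remaining 22U)
S15 (27U) → rack 15 (remaining 21U)
S16 (27U) → rack 16 (remaining 21U)
16 racks × 48U = 768U; used 428U; unused 340U.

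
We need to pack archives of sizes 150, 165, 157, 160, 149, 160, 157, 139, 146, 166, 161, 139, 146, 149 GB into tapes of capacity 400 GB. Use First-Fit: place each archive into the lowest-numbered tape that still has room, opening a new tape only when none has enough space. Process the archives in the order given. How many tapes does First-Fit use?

7 tapes

tape 1: place 150 GB, 250 GB left
tape 1: place 165 GB, 85 GB left
tape 2: place 157 GB, 243 GB left
tape 2: place 160 GB, 83 GB left
tape 3: place 149 GB, 251 GB left
tape 3: place 160 GB, 91 GB left
tape 4: place 157 GB, 243 GB left
tape 4: place 139 GB, 104 GB left
tape 5: place 146 GB, 254 GB left
tape 5: place 166 GB, 88 GB left
tape 6: place 161 GB, 239 GB left
tape 6: place 139 GB, 100 GB left
tape 7: place 146 GB, 254 GB left
tape 7: place 149 GB, 105 GB left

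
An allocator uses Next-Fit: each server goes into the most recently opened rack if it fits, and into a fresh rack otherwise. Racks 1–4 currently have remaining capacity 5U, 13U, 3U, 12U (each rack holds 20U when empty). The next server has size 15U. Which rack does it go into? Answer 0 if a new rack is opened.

Next-Fit only looks at rack 4, which has 12U free.
15U does not fit, so a new rack is opened.

0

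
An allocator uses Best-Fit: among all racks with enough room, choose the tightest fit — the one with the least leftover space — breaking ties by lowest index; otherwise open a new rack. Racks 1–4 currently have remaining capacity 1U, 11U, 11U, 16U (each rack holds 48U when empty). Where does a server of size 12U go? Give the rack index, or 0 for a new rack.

Racks with room: rack 4 (16U).
Tightest fit is rack 4 with 16U free.

4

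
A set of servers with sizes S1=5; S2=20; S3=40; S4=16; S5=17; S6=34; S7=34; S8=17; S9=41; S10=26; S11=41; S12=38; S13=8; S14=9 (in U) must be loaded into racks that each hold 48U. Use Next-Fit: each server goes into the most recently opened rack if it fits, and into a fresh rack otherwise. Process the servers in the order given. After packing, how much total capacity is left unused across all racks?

182

rack 1: place S1 (5U), 43U left
rack 1: place S2 (20U), 23U left
rack 2: place S3 (40U), 8U left
rack 3: place S4 (16U), 32U left
rack 3: place S5 (17U), 15U left
rack 4: place S6 (34U), 14U left
rack 5: place S7 (34U), 14U left
rack 6: place S8 (17U), 31U left
rack 7: place S9 (41U), 7U left
rack 8: place S10 (26U), 22U left
rack 9: place S11 (41U), 7U left
rack 10: place S12 (38U), 10U left
rack 10: place S13 (8U), 2U left
rack 11: place S14 (9U), 39U left
11 racks × 48U = 528U; used 346U; unused 182U.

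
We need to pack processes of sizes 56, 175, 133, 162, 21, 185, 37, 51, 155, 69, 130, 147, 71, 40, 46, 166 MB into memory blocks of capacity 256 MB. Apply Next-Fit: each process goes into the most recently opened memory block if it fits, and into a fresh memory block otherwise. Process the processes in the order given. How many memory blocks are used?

Put 56 MB in memory block 1; 200 MB remain.
Put 175 MB in memory block 1; 25 MB remain.
Put 133 MB in memory block 2; 123 MB remain.
Put 162 MB in memory block 3; 94 MB remain.
Put 21 MB in memory block 3; 73 MB remain.
Put 185 MB in memory block 4; 71 MB remain.
Put 37 MB in memory block 4; 34 MB remain.
Put 51 MB in memory block 5; 205 MB remain.
Put 155 MB in memory block 5; 50 MB remain.
Put 69 MB in memory block 6; 187 MB remain.
Put 130 MB in memory block 6; 57 MB remain.
Put 147 MB in memory block 7; 109 MB remain.
Put 71 MB in memory block 7; 38 MB remain.
Put 40 MB in memory block 8; 216 MB remain.
Put 46 MB in memory block 8; 170 MB remain.
Put 166 MB in memory block 8; 4 MB remain.

8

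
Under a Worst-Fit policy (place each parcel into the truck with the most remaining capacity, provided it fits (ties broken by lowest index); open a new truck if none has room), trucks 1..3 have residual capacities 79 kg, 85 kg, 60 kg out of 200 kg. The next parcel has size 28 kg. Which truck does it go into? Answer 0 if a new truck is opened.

2

Trucks with room: truck 1 (79 kg), truck 2 (85 kg), truck 3 (60 kg).
Most room is truck 2 with 85 kg free.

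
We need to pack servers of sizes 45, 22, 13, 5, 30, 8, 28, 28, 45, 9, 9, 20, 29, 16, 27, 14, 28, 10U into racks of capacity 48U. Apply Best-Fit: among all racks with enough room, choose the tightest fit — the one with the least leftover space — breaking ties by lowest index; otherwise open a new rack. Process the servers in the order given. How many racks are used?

45U → rack 1 (remaining 3U)
22U → rack 2 (remaining 26U)
13U → rack 2 (remaining 13U)
5U → rack 2 (remaining 8U)
30U → rack 3 (remaining 18U)
8U → rack 2 (remaining 0U)
28U → rack 4 (remaining 20U)
28U → rack 5 (remaining 20U)
45U → rack 6 (remaining 3U)
9U → rack 3 (remaining 9U)
9U → rack 3 (remaining 0U)
20U → rack 4 (remaining 0U)
29U → rack 7 (remaining 19U)
16U → rack 7 (remaining 3U)
27U → rack 8 (remaining 21U)
14U → rack 5 (remaining 6U)
28U → rack 9 (remaining 20U)
10U → rack 9 (remaining 10U)
Final racks: [45] [22,13,5,8] [30,9,9] [28,20] [28,14] [45] [29,16] [27] [28,10].

9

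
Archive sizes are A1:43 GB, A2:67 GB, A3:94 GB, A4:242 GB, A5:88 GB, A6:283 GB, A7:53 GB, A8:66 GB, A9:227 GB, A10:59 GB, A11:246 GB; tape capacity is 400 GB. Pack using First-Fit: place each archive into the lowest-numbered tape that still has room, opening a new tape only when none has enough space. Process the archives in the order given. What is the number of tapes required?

5 tapes

Put A1 (43 GB) in tape 1; 357 GB remain.
Put A2 (67 GB) in tape 1; 290 GB remain.
Put A3 (94 GB) in tape 1; 196 GB remain.
Put A4 (242 GB) in tape 2; 158 GB remain.
Put A5 (88 GB) in tape 1; 108 GB remain.
Put A6 (283 GB) in tape 3; 117 GB remain.
Put A7 (53 GB) in tape 1; 55 GB remain.
Put A8 (66 GB) in tape 2; 92 GB remain.
Put A9 (227 GB) in tape 4; 173 GB remain.
Put A10 (59 GB) in tape 2; 33 GB remain.
Put A11 (246 GB) in tape 5; 154 GB remain.
Final tapes: [43,67,94,88,53] [242,66,59] [283] [227] [246].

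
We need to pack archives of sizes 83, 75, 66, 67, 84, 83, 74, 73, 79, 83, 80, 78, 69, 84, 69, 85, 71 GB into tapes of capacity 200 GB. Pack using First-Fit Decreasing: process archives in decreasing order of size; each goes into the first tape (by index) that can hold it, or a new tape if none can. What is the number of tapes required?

Sorted descending: 85, 84, 84, 83, 83, 83, 80, 79, 78, 75, 74, 73, 71, 69, 69, 67, 66.
85 GB → tape 1 (remaining 115 GB)
84 GB → tape 1 (remaining 31 GB)
84 GB → tape 2 (remaining 116 GB)
83 GB → tape 2 (remaining 33 GB)
83 GB → tape 3 (remaining 117 GB)
83 GB → tape 3 (remaining 34 GB)
80 GB → tape 4 (remaining 120 GB)
79 GB → tape 4 (remaining 41 GB)
78 GB → tape 5 (remaining 122 GB)
75 GB → tape 5 (remaining 47 GB)
74 GB → tape 6 (remaining 126 GB)
73 GB → tape 6 (remaining 53 GB)
71 GB → tape 7 (remaining 129 GB)
69 GB → tape 7 (remaining 60 GB)
69 GB → tape 8 (remaining 131 GB)
67 GB → tape 8 (remaining 64 GB)
66 GB → tape 9 (remaining 134 GB)
Final tapes: [85,84] [84,83] [83,83] [80,79] [78,75] [74,73] [71,69] [69,67] [66].

9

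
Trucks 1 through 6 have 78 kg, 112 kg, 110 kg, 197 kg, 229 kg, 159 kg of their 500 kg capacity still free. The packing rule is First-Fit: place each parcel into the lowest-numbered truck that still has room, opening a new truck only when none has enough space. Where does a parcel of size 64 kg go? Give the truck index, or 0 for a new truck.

1

Trucks with room: truck 1 (78 kg), truck 2 (112 kg), truck 3 (110 kg), truck 4 (197 kg), truck 5 (229 kg), truck 6 (159 kg).
The first with room is truck 1.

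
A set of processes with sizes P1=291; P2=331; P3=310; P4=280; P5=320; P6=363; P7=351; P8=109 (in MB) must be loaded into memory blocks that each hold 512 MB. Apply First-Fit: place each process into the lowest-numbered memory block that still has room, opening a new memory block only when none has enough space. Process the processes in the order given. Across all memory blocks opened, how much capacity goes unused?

1229

Put P1 (291 MB) in memory block 1; 221 MB remain.
Put P2 (331 MB) in memory block 2; 181 MB remain.
Put P3 (310 MB) in memory block 3; 202 MB remain.
Put P4 (280 MB) in memory block 4; 232 MB remain.
Put P5 (320 MB) in memory block 5; 192 MB remain.
Put P6 (363 MB) in memory block 6; 149 MB remain.
Put P7 (351 MB) in memory block 7; 161 MB remain.
Put P8 (109 MB) in memory block 1; 112 MB remain.
7 memory blocks × 512 MB = 3584 MB; used 2355 MB; unused 1229 MB.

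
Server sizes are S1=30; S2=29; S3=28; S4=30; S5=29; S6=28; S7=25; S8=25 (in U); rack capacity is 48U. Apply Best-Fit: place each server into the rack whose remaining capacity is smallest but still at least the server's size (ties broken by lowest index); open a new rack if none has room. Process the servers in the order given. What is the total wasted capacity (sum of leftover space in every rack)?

Put S1 (30U) in rack 1; 18U remain.
Put S2 (29U) in rack 2; 19U remain.
Put S3 (28U) in rack 3; 20U remain.
Put S4 (30U) in rack 4; 18U remain.
Put S5 (29U) in rack 5; 19U remain.
Put S6 (28U) in rack 6; 20U remain.
Put S7 (25U) in rack 7; 23U remain.
Put S8 (25U) in rack 8; 23U remain.
8 racks × 48U = 384U; used 224U; unused 160U.

160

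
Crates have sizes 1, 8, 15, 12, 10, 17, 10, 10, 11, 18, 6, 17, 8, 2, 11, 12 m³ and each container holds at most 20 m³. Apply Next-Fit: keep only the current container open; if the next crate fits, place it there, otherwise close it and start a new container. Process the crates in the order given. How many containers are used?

13

1 m³ → container 1 (remaining 19 m³)
8 m³ → container 1 (remaining 11 m³)
15 m³ → container 2 (remaining 5 m³)
12 m³ → container 3 (remaining 8 m³)
10 m³ → container 4 (remaining 10 m³)
17 m³ → container 5 (remaining 3 m³)
10 m³ → container 6 (remaining 10 m³)
10 m³ → container 6 (remaining 0 m³)
11 m³ → container 7 (remaining 9 m³)
18 m³ → container 8 (remaining 2 m³)
6 m³ → container 9 (remaining 14 m³)
17 m³ → container 10 (remaining 3 m³)
8 m³ → container 11 (remaining 12 m³)
2 m³ → container 11 (remaining 10 m³)
11 m³ → container 12 (remaining 9 m³)
12 m³ → container 13 (remaining 8 m³)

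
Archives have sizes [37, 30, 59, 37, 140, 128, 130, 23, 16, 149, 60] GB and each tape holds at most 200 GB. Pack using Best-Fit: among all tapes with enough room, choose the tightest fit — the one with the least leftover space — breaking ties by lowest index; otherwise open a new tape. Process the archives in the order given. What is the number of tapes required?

5 tapes

tape 1: place 37 GB, 163 GB left
tape 1: place 30 GB, 133 GB left
tape 1: place 59 GB, 74 GB left
tape 1: place 37 GB, 37 GB left
tape 2: place 140 GB, 60 GB left
tape 3: place 128 GB, 72 GB left
tape 4: place 130 GB, 70 GB left
tape 1: place 23 GB, 14 GB left
tape 2: place 16 GB, 44 GB left
tape 5: place 149 GB, 51 GB left
tape 4: place 60 GB, 10 GB left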